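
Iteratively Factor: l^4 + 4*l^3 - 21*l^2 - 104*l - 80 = (l + 1)*(l^3 + 3*l^2 - 24*l - 80) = (l - 5)*(l + 1)*(l^2 + 8*l + 16) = (l - 5)*(l + 1)*(l + 4)*(l + 4)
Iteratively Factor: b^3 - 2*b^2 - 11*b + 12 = (b + 3)*(b^2 - 5*b + 4) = (b - 4)*(b + 3)*(b - 1)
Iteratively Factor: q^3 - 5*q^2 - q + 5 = (q - 1)*(q^2 - 4*q - 5) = (q - 5)*(q - 1)*(q + 1)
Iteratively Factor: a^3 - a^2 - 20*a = (a)*(a^2 - a - 20) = a*(a + 4)*(a - 5)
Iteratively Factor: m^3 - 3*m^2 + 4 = (m + 1)*(m^2 - 4*m + 4) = (m - 2)*(m + 1)*(m - 2)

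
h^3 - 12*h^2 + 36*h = h*(h - 6)^2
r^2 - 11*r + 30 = (r - 6)*(r - 5)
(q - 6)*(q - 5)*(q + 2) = q^3 - 9*q^2 + 8*q + 60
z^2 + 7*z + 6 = (z + 1)*(z + 6)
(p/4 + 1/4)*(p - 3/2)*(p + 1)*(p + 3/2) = p^4/4 + p^3/2 - 5*p^2/16 - 9*p/8 - 9/16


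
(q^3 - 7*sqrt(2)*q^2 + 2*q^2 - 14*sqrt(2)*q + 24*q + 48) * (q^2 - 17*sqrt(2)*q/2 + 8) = q^5 - 31*sqrt(2)*q^4/2 + 2*q^4 - 31*sqrt(2)*q^3 + 151*q^3 - 260*sqrt(2)*q^2 + 302*q^2 - 520*sqrt(2)*q + 192*q + 384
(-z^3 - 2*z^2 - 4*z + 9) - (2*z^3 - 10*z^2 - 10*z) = -3*z^3 + 8*z^2 + 6*z + 9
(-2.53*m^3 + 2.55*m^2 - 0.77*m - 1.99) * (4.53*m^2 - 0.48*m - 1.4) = -11.4609*m^5 + 12.7659*m^4 - 1.1701*m^3 - 12.2151*m^2 + 2.0332*m + 2.786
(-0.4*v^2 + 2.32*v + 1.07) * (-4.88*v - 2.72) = 1.952*v^3 - 10.2336*v^2 - 11.532*v - 2.9104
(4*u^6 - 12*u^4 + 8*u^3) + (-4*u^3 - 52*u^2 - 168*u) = 4*u^6 - 12*u^4 + 4*u^3 - 52*u^2 - 168*u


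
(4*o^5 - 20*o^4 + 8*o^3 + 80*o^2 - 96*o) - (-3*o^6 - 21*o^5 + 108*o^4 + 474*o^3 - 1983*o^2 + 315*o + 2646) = 3*o^6 + 25*o^5 - 128*o^4 - 466*o^3 + 2063*o^2 - 411*o - 2646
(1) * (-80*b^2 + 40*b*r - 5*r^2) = -80*b^2 + 40*b*r - 5*r^2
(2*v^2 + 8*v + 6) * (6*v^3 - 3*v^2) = 12*v^5 + 42*v^4 + 12*v^3 - 18*v^2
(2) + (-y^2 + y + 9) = -y^2 + y + 11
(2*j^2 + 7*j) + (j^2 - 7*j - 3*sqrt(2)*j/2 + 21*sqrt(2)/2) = 3*j^2 - 3*sqrt(2)*j/2 + 21*sqrt(2)/2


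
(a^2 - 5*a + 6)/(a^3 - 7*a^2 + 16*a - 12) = 1/(a - 2)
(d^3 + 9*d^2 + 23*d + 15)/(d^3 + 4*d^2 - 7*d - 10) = (d + 3)/(d - 2)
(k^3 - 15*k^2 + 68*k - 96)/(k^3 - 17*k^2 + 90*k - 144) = (k - 4)/(k - 6)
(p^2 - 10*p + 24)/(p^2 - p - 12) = (p - 6)/(p + 3)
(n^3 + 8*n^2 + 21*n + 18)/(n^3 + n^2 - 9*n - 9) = (n^2 + 5*n + 6)/(n^2 - 2*n - 3)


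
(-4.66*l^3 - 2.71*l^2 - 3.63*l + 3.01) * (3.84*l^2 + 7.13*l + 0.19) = -17.8944*l^5 - 43.6322*l^4 - 34.1469*l^3 - 14.8384*l^2 + 20.7716*l + 0.5719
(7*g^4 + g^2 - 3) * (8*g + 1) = 56*g^5 + 7*g^4 + 8*g^3 + g^2 - 24*g - 3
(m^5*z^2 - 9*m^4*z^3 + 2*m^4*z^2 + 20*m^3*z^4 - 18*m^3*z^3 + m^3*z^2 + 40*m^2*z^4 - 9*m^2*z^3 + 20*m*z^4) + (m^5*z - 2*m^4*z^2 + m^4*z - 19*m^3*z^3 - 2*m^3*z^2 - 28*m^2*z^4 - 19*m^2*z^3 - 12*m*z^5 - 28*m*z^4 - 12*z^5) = m^5*z^2 + m^5*z - 9*m^4*z^3 + m^4*z + 20*m^3*z^4 - 37*m^3*z^3 - m^3*z^2 + 12*m^2*z^4 - 28*m^2*z^3 - 12*m*z^5 - 8*m*z^4 - 12*z^5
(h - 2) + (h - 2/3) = 2*h - 8/3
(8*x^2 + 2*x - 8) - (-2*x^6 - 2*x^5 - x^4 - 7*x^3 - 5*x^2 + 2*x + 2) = 2*x^6 + 2*x^5 + x^4 + 7*x^3 + 13*x^2 - 10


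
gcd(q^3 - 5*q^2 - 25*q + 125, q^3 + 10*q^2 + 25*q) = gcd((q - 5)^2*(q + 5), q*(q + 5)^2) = q + 5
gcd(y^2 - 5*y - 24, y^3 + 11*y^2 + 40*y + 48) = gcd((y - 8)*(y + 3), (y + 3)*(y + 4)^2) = y + 3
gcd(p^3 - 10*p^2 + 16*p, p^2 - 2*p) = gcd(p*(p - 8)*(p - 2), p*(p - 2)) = p^2 - 2*p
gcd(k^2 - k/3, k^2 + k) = k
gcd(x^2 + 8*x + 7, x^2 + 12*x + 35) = x + 7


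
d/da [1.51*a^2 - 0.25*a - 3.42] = 3.02*a - 0.25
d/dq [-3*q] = -3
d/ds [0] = 0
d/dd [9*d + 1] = 9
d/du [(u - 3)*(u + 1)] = 2*u - 2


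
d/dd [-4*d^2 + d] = 1 - 8*d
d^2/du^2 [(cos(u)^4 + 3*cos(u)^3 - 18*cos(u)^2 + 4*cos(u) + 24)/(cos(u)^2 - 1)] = (-41*cos(u) - 4*cos(2*u)^2 + 5*cos(3*u) - 44)/(4*cos(u)^2 - 8*cos(u) + 4)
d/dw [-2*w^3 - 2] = -6*w^2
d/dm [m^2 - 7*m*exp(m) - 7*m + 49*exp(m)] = -7*m*exp(m) + 2*m + 42*exp(m) - 7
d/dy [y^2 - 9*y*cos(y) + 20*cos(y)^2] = 9*y*sin(y) + 2*y - 20*sin(2*y) - 9*cos(y)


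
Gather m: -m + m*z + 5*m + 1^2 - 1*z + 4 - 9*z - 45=m*(z + 4) - 10*z - 40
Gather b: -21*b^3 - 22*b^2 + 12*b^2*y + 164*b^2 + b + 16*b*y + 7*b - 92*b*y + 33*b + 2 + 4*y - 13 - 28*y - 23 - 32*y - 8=-21*b^3 + b^2*(12*y + 142) + b*(41 - 76*y) - 56*y - 42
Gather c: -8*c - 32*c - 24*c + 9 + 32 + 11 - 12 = 40 - 64*c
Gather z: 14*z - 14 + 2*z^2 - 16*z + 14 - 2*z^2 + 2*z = 0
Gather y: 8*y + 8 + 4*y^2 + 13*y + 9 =4*y^2 + 21*y + 17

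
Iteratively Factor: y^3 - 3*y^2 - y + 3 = (y - 1)*(y^2 - 2*y - 3) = (y - 3)*(y - 1)*(y + 1)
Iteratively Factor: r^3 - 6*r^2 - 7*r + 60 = (r - 5)*(r^2 - r - 12) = (r - 5)*(r + 3)*(r - 4)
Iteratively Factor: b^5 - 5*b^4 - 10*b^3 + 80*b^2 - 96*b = (b - 4)*(b^4 - b^3 - 14*b^2 + 24*b) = (b - 4)*(b - 2)*(b^3 + b^2 - 12*b) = (b - 4)*(b - 3)*(b - 2)*(b^2 + 4*b) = (b - 4)*(b - 3)*(b - 2)*(b + 4)*(b)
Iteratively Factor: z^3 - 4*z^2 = (z)*(z^2 - 4*z) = z*(z - 4)*(z)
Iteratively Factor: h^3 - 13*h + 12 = (h + 4)*(h^2 - 4*h + 3) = (h - 1)*(h + 4)*(h - 3)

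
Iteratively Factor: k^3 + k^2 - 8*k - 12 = (k + 2)*(k^2 - k - 6) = (k - 3)*(k + 2)*(k + 2)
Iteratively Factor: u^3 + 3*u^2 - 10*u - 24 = (u - 3)*(u^2 + 6*u + 8) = (u - 3)*(u + 4)*(u + 2)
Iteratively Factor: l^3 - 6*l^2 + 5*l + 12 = (l + 1)*(l^2 - 7*l + 12) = (l - 4)*(l + 1)*(l - 3)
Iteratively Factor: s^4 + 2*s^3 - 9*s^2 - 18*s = (s + 3)*(s^3 - s^2 - 6*s) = s*(s + 3)*(s^2 - s - 6) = s*(s + 2)*(s + 3)*(s - 3)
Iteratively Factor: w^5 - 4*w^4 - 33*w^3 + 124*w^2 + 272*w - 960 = (w + 4)*(w^4 - 8*w^3 - w^2 + 128*w - 240) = (w + 4)^2*(w^3 - 12*w^2 + 47*w - 60) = (w - 3)*(w + 4)^2*(w^2 - 9*w + 20) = (w - 5)*(w - 3)*(w + 4)^2*(w - 4)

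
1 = 1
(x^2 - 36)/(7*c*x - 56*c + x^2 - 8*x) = (x^2 - 36)/(7*c*x - 56*c + x^2 - 8*x)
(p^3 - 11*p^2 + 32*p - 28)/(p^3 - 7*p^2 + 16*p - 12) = (p - 7)/(p - 3)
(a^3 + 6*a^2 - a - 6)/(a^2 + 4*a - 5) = (a^2 + 7*a + 6)/(a + 5)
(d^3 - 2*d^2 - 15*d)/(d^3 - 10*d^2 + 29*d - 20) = d*(d + 3)/(d^2 - 5*d + 4)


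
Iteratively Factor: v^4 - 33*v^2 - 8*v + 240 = (v + 4)*(v^3 - 4*v^2 - 17*v + 60) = (v + 4)^2*(v^2 - 8*v + 15) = (v - 3)*(v + 4)^2*(v - 5)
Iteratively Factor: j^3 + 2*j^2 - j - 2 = (j - 1)*(j^2 + 3*j + 2) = (j - 1)*(j + 2)*(j + 1)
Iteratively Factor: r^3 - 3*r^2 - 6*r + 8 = (r - 1)*(r^2 - 2*r - 8) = (r - 1)*(r + 2)*(r - 4)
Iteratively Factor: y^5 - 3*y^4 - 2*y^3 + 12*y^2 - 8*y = (y - 2)*(y^4 - y^3 - 4*y^2 + 4*y) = (y - 2)*(y + 2)*(y^3 - 3*y^2 + 2*y) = (y - 2)^2*(y + 2)*(y^2 - y) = y*(y - 2)^2*(y + 2)*(y - 1)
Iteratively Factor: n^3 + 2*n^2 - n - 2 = (n + 1)*(n^2 + n - 2) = (n + 1)*(n + 2)*(n - 1)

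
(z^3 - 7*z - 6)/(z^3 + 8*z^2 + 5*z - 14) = (z^2 - 2*z - 3)/(z^2 + 6*z - 7)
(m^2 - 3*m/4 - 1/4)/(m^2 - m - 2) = (-m^2 + 3*m/4 + 1/4)/(-m^2 + m + 2)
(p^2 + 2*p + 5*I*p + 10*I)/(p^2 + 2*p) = (p + 5*I)/p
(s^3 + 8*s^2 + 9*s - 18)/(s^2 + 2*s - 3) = s + 6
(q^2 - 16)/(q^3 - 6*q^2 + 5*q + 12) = (q + 4)/(q^2 - 2*q - 3)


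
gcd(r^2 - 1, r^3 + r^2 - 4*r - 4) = r + 1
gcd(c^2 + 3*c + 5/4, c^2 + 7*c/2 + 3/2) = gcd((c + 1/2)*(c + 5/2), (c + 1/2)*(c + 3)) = c + 1/2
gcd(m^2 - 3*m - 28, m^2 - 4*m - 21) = m - 7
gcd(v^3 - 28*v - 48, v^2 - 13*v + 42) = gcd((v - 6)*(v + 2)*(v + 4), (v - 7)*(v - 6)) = v - 6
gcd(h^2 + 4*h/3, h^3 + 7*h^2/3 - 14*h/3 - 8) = h + 4/3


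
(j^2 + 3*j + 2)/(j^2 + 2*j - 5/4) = 4*(j^2 + 3*j + 2)/(4*j^2 + 8*j - 5)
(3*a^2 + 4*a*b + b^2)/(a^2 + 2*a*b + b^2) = (3*a + b)/(a + b)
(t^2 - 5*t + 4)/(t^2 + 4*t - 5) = (t - 4)/(t + 5)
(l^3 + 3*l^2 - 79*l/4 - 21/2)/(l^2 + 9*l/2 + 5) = (4*l^3 + 12*l^2 - 79*l - 42)/(2*(2*l^2 + 9*l + 10))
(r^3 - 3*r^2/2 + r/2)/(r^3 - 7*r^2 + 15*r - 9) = r*(2*r - 1)/(2*(r^2 - 6*r + 9))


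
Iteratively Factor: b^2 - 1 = (b + 1)*(b - 1)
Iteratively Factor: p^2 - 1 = (p + 1)*(p - 1)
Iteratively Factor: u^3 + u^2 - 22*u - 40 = (u + 2)*(u^2 - u - 20) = (u - 5)*(u + 2)*(u + 4)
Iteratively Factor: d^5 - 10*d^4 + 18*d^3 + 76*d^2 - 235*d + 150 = (d - 5)*(d^4 - 5*d^3 - 7*d^2 + 41*d - 30) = (d - 5)*(d + 3)*(d^3 - 8*d^2 + 17*d - 10) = (d - 5)*(d - 1)*(d + 3)*(d^2 - 7*d + 10) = (d - 5)*(d - 2)*(d - 1)*(d + 3)*(d - 5)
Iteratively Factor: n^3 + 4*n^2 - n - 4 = (n + 4)*(n^2 - 1) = (n - 1)*(n + 4)*(n + 1)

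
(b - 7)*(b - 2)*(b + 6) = b^3 - 3*b^2 - 40*b + 84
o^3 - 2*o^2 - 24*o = o*(o - 6)*(o + 4)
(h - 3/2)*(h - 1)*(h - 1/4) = h^3 - 11*h^2/4 + 17*h/8 - 3/8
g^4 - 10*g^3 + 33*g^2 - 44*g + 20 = (g - 5)*(g - 2)^2*(g - 1)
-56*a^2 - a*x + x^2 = (-8*a + x)*(7*a + x)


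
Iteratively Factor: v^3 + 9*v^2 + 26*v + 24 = (v + 4)*(v^2 + 5*v + 6) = (v + 3)*(v + 4)*(v + 2)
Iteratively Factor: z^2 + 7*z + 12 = (z + 3)*(z + 4)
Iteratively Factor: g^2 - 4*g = (g)*(g - 4)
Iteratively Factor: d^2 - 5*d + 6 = (d - 3)*(d - 2)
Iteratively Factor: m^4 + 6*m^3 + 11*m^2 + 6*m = (m)*(m^3 + 6*m^2 + 11*m + 6) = m*(m + 1)*(m^2 + 5*m + 6) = m*(m + 1)*(m + 3)*(m + 2)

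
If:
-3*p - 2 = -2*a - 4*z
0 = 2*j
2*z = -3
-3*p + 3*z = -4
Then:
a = 15/4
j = 0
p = -1/6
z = -3/2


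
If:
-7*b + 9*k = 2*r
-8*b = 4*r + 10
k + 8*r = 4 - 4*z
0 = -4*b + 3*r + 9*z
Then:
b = -191/101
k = -1078/909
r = 259/202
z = -2305/1818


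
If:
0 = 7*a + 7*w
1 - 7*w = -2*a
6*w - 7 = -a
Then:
No Solution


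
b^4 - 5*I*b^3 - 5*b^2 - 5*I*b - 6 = (b - 3*I)*(b - 2*I)*(b - I)*(b + I)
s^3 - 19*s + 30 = (s - 3)*(s - 2)*(s + 5)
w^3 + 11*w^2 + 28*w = w*(w + 4)*(w + 7)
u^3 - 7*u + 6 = (u - 2)*(u - 1)*(u + 3)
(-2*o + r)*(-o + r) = 2*o^2 - 3*o*r + r^2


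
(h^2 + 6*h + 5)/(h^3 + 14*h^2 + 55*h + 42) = (h + 5)/(h^2 + 13*h + 42)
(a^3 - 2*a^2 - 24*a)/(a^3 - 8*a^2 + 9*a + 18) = a*(a + 4)/(a^2 - 2*a - 3)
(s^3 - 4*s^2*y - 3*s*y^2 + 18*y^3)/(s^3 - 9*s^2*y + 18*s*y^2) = (-s^2 + s*y + 6*y^2)/(s*(-s + 6*y))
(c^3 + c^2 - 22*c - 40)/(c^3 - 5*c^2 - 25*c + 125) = (c^2 + 6*c + 8)/(c^2 - 25)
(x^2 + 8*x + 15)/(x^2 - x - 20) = (x^2 + 8*x + 15)/(x^2 - x - 20)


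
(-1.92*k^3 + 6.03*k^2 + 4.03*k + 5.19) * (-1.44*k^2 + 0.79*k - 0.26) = 2.7648*k^5 - 10.2*k^4 - 0.5403*k^3 - 5.8577*k^2 + 3.0523*k - 1.3494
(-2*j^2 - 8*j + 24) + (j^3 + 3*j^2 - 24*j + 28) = j^3 + j^2 - 32*j + 52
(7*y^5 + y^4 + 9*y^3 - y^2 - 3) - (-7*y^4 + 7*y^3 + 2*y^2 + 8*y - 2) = 7*y^5 + 8*y^4 + 2*y^3 - 3*y^2 - 8*y - 1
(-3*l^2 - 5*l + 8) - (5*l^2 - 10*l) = -8*l^2 + 5*l + 8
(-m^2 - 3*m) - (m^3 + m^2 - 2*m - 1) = -m^3 - 2*m^2 - m + 1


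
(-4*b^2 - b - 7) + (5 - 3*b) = -4*b^2 - 4*b - 2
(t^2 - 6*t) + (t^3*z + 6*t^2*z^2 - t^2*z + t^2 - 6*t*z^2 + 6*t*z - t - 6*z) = t^3*z + 6*t^2*z^2 - t^2*z + 2*t^2 - 6*t*z^2 + 6*t*z - 7*t - 6*z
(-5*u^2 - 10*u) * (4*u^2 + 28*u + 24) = -20*u^4 - 180*u^3 - 400*u^2 - 240*u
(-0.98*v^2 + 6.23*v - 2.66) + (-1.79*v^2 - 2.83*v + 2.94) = -2.77*v^2 + 3.4*v + 0.28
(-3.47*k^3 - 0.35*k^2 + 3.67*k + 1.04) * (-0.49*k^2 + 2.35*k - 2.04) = 1.7003*k^5 - 7.983*k^4 + 4.458*k^3 + 8.8289*k^2 - 5.0428*k - 2.1216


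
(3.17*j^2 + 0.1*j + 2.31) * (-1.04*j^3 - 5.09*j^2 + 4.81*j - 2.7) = -3.2968*j^5 - 16.2393*j^4 + 12.3363*j^3 - 19.8359*j^2 + 10.8411*j - 6.237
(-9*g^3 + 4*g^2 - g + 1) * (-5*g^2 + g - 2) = 45*g^5 - 29*g^4 + 27*g^3 - 14*g^2 + 3*g - 2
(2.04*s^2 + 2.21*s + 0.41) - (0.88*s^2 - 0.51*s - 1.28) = 1.16*s^2 + 2.72*s + 1.69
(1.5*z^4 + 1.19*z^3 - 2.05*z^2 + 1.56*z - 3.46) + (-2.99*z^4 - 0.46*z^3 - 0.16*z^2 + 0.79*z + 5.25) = -1.49*z^4 + 0.73*z^3 - 2.21*z^2 + 2.35*z + 1.79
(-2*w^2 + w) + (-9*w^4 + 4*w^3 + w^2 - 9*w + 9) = -9*w^4 + 4*w^3 - w^2 - 8*w + 9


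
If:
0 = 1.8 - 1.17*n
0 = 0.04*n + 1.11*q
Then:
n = 1.54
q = -0.06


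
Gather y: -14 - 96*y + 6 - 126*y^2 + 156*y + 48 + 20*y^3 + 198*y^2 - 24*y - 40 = 20*y^3 + 72*y^2 + 36*y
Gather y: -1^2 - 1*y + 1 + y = 0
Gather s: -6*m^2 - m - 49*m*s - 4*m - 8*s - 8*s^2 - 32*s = -6*m^2 - 5*m - 8*s^2 + s*(-49*m - 40)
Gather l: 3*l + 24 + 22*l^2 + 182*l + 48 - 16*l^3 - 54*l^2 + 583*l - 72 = -16*l^3 - 32*l^2 + 768*l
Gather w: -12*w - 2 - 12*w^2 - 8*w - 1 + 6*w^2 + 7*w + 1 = -6*w^2 - 13*w - 2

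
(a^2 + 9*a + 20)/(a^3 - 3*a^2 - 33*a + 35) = (a + 4)/(a^2 - 8*a + 7)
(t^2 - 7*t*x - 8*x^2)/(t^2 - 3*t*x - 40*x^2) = (t + x)/(t + 5*x)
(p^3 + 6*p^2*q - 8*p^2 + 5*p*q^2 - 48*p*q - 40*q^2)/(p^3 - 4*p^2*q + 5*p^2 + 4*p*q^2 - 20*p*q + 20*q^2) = (p^3 + 6*p^2*q - 8*p^2 + 5*p*q^2 - 48*p*q - 40*q^2)/(p^3 - 4*p^2*q + 5*p^2 + 4*p*q^2 - 20*p*q + 20*q^2)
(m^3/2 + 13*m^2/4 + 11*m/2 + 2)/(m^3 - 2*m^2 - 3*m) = (2*m^3 + 13*m^2 + 22*m + 8)/(4*m*(m^2 - 2*m - 3))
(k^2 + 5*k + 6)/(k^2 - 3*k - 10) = (k + 3)/(k - 5)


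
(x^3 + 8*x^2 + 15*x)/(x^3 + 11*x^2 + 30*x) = (x + 3)/(x + 6)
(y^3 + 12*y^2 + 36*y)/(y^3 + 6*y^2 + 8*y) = (y^2 + 12*y + 36)/(y^2 + 6*y + 8)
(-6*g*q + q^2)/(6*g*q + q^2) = (-6*g + q)/(6*g + q)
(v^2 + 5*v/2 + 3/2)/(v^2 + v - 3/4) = 2*(v + 1)/(2*v - 1)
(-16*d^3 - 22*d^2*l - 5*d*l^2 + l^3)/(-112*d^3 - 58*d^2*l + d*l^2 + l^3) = (d + l)/(7*d + l)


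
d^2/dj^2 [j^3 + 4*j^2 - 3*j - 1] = 6*j + 8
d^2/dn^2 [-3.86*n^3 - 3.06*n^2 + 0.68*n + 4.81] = -23.16*n - 6.12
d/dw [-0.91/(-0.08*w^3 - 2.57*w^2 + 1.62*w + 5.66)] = (-0.2184*w^2 - 4.6774*w + 1.4742)/(0.08*w^3 + 2.57*w^2 - 1.62*w - 5.66)^2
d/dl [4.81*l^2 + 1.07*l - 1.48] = 9.62*l + 1.07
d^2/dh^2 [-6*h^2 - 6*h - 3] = -12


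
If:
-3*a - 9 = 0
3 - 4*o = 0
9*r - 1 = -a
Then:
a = -3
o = 3/4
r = 4/9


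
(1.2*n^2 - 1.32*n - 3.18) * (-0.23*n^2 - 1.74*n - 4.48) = -0.276*n^4 - 1.7844*n^3 - 2.3478*n^2 + 11.4468*n + 14.2464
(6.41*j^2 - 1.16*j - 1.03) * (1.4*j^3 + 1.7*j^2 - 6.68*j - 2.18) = 8.974*j^5 + 9.273*j^4 - 46.2328*j^3 - 7.976*j^2 + 9.4092*j + 2.2454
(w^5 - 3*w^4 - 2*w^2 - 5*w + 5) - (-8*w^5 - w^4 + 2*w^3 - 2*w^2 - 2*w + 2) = 9*w^5 - 2*w^4 - 2*w^3 - 3*w + 3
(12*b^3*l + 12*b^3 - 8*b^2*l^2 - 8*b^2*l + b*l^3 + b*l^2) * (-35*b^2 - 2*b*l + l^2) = -420*b^5*l - 420*b^5 + 256*b^4*l^2 + 256*b^4*l - 7*b^3*l^3 - 7*b^3*l^2 - 10*b^2*l^4 - 10*b^2*l^3 + b*l^5 + b*l^4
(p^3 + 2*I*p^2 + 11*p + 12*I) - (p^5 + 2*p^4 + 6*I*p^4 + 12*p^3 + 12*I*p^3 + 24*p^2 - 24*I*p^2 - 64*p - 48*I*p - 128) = -p^5 - 2*p^4 - 6*I*p^4 - 11*p^3 - 12*I*p^3 - 24*p^2 + 26*I*p^2 + 75*p + 48*I*p + 128 + 12*I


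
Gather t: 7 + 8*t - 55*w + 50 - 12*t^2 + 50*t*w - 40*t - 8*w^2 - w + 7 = -12*t^2 + t*(50*w - 32) - 8*w^2 - 56*w + 64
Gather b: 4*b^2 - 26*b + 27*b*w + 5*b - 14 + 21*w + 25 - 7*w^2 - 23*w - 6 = 4*b^2 + b*(27*w - 21) - 7*w^2 - 2*w + 5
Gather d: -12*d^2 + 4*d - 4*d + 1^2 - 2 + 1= -12*d^2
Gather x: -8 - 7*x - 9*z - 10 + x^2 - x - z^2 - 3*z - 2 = x^2 - 8*x - z^2 - 12*z - 20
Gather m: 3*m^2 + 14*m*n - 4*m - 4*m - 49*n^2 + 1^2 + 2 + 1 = 3*m^2 + m*(14*n - 8) - 49*n^2 + 4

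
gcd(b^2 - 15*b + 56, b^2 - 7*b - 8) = b - 8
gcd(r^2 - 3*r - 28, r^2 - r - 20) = r + 4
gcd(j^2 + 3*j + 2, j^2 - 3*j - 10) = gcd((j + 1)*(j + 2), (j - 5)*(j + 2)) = j + 2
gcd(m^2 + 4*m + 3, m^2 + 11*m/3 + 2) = m + 3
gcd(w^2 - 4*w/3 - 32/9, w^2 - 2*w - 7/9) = 1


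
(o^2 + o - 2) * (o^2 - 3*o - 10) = o^4 - 2*o^3 - 15*o^2 - 4*o + 20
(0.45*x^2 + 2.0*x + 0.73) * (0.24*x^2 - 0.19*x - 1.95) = 0.108*x^4 + 0.3945*x^3 - 1.0823*x^2 - 4.0387*x - 1.4235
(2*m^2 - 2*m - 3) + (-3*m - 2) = 2*m^2 - 5*m - 5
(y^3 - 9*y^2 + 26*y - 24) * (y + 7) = y^4 - 2*y^3 - 37*y^2 + 158*y - 168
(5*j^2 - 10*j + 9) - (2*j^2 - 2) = 3*j^2 - 10*j + 11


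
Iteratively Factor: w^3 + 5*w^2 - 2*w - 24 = (w + 3)*(w^2 + 2*w - 8) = (w - 2)*(w + 3)*(w + 4)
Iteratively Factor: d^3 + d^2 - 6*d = (d - 2)*(d^2 + 3*d) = d*(d - 2)*(d + 3)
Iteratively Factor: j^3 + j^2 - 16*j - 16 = (j + 4)*(j^2 - 3*j - 4) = (j + 1)*(j + 4)*(j - 4)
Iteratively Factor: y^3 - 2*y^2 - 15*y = (y - 5)*(y^2 + 3*y) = y*(y - 5)*(y + 3)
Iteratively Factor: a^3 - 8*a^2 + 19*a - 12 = (a - 4)*(a^2 - 4*a + 3) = (a - 4)*(a - 3)*(a - 1)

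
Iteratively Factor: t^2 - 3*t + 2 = (t - 1)*(t - 2)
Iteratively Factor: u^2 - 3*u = (u - 3)*(u)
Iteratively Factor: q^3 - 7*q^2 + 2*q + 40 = (q - 5)*(q^2 - 2*q - 8) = (q - 5)*(q - 4)*(q + 2)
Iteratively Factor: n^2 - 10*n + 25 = (n - 5)*(n - 5)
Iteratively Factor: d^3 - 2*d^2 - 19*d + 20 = (d - 5)*(d^2 + 3*d - 4) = (d - 5)*(d + 4)*(d - 1)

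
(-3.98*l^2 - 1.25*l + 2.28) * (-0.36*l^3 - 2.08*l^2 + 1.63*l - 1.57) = 1.4328*l^5 + 8.7284*l^4 - 4.7082*l^3 - 0.531299999999999*l^2 + 5.6789*l - 3.5796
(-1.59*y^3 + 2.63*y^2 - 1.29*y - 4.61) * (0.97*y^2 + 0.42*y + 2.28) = -1.5423*y^5 + 1.8833*y^4 - 3.7719*y^3 + 0.982899999999999*y^2 - 4.8774*y - 10.5108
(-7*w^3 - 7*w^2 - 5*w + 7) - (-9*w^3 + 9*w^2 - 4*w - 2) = 2*w^3 - 16*w^2 - w + 9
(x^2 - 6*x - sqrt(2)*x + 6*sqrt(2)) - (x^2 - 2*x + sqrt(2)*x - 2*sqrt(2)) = -4*x - 2*sqrt(2)*x + 8*sqrt(2)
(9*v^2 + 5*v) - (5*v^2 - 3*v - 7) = 4*v^2 + 8*v + 7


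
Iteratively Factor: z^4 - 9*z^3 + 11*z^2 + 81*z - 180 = (z - 5)*(z^3 - 4*z^2 - 9*z + 36) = (z - 5)*(z - 3)*(z^2 - z - 12) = (z - 5)*(z - 4)*(z - 3)*(z + 3)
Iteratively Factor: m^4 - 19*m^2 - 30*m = (m + 3)*(m^3 - 3*m^2 - 10*m) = (m + 2)*(m + 3)*(m^2 - 5*m) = m*(m + 2)*(m + 3)*(m - 5)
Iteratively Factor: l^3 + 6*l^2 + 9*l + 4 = (l + 4)*(l^2 + 2*l + 1) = (l + 1)*(l + 4)*(l + 1)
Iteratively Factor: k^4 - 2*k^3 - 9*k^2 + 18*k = (k - 3)*(k^3 + k^2 - 6*k) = k*(k - 3)*(k^2 + k - 6) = k*(k - 3)*(k - 2)*(k + 3)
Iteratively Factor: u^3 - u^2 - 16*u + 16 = (u - 4)*(u^2 + 3*u - 4) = (u - 4)*(u + 4)*(u - 1)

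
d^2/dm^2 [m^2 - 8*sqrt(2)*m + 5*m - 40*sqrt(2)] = 2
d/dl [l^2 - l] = 2*l - 1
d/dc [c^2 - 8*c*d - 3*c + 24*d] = 2*c - 8*d - 3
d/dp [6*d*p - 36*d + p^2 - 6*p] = 6*d + 2*p - 6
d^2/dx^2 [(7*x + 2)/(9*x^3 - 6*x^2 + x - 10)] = 2*((7*x + 2)*(27*x^2 - 12*x + 1)^2 + (-189*x^2 + 84*x - 3*(7*x + 2)*(9*x - 2) - 7)*(9*x^3 - 6*x^2 + x - 10))/(9*x^3 - 6*x^2 + x - 10)^3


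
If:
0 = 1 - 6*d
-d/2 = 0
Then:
No Solution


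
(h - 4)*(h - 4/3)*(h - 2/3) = h^3 - 6*h^2 + 80*h/9 - 32/9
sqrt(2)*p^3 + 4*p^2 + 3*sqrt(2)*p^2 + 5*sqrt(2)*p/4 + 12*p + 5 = (p + 5/2)*(p + 2*sqrt(2))*(sqrt(2)*p + sqrt(2)/2)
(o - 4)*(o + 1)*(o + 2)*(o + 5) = o^4 + 4*o^3 - 15*o^2 - 58*o - 40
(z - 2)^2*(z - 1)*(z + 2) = z^4 - 3*z^3 - 2*z^2 + 12*z - 8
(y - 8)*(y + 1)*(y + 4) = y^3 - 3*y^2 - 36*y - 32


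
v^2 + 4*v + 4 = (v + 2)^2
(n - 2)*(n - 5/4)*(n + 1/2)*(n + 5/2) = n^4 - n^3/4 - 6*n^2 + 55*n/16 + 25/8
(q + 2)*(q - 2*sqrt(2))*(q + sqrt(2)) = q^3 - sqrt(2)*q^2 + 2*q^2 - 4*q - 2*sqrt(2)*q - 8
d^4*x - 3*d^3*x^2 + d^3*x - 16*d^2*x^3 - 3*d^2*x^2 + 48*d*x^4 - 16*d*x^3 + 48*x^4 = (d - 4*x)*(d - 3*x)*(d + 4*x)*(d*x + x)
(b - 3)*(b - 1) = b^2 - 4*b + 3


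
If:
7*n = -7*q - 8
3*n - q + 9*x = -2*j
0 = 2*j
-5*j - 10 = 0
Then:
No Solution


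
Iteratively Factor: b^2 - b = (b)*(b - 1)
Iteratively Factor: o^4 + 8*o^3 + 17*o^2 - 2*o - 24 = (o - 1)*(o^3 + 9*o^2 + 26*o + 24) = (o - 1)*(o + 2)*(o^2 + 7*o + 12) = (o - 1)*(o + 2)*(o + 3)*(o + 4)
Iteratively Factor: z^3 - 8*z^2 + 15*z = (z - 3)*(z^2 - 5*z) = z*(z - 3)*(z - 5)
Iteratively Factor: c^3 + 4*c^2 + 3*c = (c)*(c^2 + 4*c + 3) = c*(c + 1)*(c + 3)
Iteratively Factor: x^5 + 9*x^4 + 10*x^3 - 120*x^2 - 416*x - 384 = (x + 2)*(x^4 + 7*x^3 - 4*x^2 - 112*x - 192) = (x - 4)*(x + 2)*(x^3 + 11*x^2 + 40*x + 48) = (x - 4)*(x + 2)*(x + 4)*(x^2 + 7*x + 12) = (x - 4)*(x + 2)*(x + 3)*(x + 4)*(x + 4)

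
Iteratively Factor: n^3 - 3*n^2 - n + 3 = (n - 3)*(n^2 - 1) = (n - 3)*(n - 1)*(n + 1)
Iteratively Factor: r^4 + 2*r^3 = (r)*(r^3 + 2*r^2) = r^2*(r^2 + 2*r) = r^2*(r + 2)*(r)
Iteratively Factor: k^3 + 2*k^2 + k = (k + 1)*(k^2 + k) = (k + 1)^2*(k)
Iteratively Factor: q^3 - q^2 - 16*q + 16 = (q - 4)*(q^2 + 3*q - 4) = (q - 4)*(q - 1)*(q + 4)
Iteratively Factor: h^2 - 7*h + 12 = (h - 4)*(h - 3)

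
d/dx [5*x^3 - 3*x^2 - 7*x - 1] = 15*x^2 - 6*x - 7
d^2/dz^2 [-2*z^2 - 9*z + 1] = -4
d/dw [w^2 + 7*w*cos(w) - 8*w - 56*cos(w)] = -7*w*sin(w) + 2*w + 56*sin(w) + 7*cos(w) - 8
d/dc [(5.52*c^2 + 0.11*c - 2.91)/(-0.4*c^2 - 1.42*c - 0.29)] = (-7.7944*c^2 - 5.5296*c - 4.1641)/(0.16*c^4 + 1.136*c^3 + 2.2484*c^2 + 0.8236*c + 0.0841)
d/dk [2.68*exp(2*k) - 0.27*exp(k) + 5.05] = (5.36*exp(k) - 0.27)*exp(k)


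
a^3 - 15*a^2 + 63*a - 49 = (a - 7)^2*(a - 1)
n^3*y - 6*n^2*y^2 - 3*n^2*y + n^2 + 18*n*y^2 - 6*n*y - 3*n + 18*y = (n - 3)*(n - 6*y)*(n*y + 1)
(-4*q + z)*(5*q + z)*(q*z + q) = -20*q^3*z - 20*q^3 + q^2*z^2 + q^2*z + q*z^3 + q*z^2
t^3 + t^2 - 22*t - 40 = (t - 5)*(t + 2)*(t + 4)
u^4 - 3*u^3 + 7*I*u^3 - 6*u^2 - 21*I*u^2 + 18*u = u*(u - 3)*(u + I)*(u + 6*I)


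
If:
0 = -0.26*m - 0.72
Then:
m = -2.77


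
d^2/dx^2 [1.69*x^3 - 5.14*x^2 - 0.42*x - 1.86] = 10.14*x - 10.28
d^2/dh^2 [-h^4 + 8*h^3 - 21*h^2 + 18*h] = -12*h^2 + 48*h - 42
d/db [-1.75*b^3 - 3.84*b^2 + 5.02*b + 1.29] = -5.25*b^2 - 7.68*b + 5.02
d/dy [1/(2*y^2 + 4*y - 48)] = (-y - 1)/(y^2 + 2*y - 24)^2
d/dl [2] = 0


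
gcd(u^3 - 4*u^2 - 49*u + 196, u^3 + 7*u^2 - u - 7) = u + 7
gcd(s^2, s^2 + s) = s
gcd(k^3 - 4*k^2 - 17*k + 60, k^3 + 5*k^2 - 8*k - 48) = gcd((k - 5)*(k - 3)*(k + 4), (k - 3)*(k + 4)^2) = k^2 + k - 12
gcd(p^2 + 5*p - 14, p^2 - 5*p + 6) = p - 2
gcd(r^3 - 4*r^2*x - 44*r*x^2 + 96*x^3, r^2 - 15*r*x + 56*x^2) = -r + 8*x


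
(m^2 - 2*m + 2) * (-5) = -5*m^2 + 10*m - 10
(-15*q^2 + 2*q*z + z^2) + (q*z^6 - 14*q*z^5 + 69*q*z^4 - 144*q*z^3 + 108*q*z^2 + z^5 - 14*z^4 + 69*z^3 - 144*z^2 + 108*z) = -15*q^2 + q*z^6 - 14*q*z^5 + 69*q*z^4 - 144*q*z^3 + 108*q*z^2 + 2*q*z + z^5 - 14*z^4 + 69*z^3 - 143*z^2 + 108*z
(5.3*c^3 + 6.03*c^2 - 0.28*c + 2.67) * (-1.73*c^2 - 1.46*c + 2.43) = -9.169*c^5 - 18.1699*c^4 + 4.5596*c^3 + 10.4426*c^2 - 4.5786*c + 6.4881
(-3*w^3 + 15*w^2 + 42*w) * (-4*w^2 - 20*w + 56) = 12*w^5 - 636*w^3 + 2352*w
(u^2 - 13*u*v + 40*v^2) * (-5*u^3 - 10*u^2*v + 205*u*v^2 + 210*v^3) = -5*u^5 + 55*u^4*v + 135*u^3*v^2 - 2855*u^2*v^3 + 5470*u*v^4 + 8400*v^5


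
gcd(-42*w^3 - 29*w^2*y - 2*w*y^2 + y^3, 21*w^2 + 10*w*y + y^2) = 3*w + y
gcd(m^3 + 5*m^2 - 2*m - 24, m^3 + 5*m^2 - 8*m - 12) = m - 2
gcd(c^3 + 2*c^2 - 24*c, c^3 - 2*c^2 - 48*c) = c^2 + 6*c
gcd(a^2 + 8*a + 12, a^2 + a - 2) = a + 2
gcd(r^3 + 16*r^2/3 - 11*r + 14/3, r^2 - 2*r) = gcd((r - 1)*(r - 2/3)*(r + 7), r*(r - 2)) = 1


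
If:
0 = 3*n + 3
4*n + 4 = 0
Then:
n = -1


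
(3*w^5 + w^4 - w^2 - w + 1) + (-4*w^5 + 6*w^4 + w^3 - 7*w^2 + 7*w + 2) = -w^5 + 7*w^4 + w^3 - 8*w^2 + 6*w + 3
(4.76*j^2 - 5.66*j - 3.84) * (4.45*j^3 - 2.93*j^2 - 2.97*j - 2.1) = 21.182*j^5 - 39.1338*j^4 - 14.6414*j^3 + 18.0654*j^2 + 23.2908*j + 8.064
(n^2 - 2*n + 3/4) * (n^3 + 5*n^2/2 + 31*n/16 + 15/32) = n^5 + n^4/2 - 37*n^3/16 - 49*n^2/32 + 33*n/64 + 45/128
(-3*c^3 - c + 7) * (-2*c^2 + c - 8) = 6*c^5 - 3*c^4 + 26*c^3 - 15*c^2 + 15*c - 56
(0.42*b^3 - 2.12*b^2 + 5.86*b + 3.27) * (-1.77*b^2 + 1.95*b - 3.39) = -0.7434*b^5 + 4.5714*b^4 - 15.93*b^3 + 12.8259*b^2 - 13.4889*b - 11.0853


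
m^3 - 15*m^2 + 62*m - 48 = (m - 8)*(m - 6)*(m - 1)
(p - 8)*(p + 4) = p^2 - 4*p - 32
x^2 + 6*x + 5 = (x + 1)*(x + 5)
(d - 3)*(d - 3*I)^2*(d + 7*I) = d^4 - 3*d^3 + I*d^3 + 33*d^2 - 3*I*d^2 - 99*d - 63*I*d + 189*I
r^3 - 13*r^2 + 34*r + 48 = (r - 8)*(r - 6)*(r + 1)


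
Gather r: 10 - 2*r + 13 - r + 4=27 - 3*r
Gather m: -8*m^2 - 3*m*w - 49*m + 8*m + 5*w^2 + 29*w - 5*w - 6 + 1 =-8*m^2 + m*(-3*w - 41) + 5*w^2 + 24*w - 5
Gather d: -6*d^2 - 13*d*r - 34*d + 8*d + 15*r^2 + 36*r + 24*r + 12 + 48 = -6*d^2 + d*(-13*r - 26) + 15*r^2 + 60*r + 60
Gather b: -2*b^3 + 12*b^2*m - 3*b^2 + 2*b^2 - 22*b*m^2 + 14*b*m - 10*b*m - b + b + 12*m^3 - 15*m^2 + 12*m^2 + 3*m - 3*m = -2*b^3 + b^2*(12*m - 1) + b*(-22*m^2 + 4*m) + 12*m^3 - 3*m^2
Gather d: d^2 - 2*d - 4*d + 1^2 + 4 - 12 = d^2 - 6*d - 7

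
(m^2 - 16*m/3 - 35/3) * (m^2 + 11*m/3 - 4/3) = m^4 - 5*m^3/3 - 293*m^2/9 - 107*m/3 + 140/9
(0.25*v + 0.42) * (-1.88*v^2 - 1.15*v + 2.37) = -0.47*v^3 - 1.0771*v^2 + 0.1095*v + 0.9954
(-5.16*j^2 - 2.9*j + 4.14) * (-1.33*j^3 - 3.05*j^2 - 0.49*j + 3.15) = 6.8628*j^5 + 19.595*j^4 + 5.8672*j^3 - 27.46*j^2 - 11.1636*j + 13.041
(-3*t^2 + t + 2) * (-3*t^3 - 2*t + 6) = 9*t^5 - 3*t^4 - 20*t^2 + 2*t + 12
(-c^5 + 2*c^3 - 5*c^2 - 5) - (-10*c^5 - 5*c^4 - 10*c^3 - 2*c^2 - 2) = 9*c^5 + 5*c^4 + 12*c^3 - 3*c^2 - 3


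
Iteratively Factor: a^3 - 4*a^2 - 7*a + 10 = (a + 2)*(a^2 - 6*a + 5) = (a - 1)*(a + 2)*(a - 5)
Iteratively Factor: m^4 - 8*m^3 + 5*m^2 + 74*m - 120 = (m - 4)*(m^3 - 4*m^2 - 11*m + 30) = (m - 4)*(m - 2)*(m^2 - 2*m - 15) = (m - 5)*(m - 4)*(m - 2)*(m + 3)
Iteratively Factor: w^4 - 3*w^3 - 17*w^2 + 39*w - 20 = (w - 5)*(w^3 + 2*w^2 - 7*w + 4) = (w - 5)*(w - 1)*(w^2 + 3*w - 4) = (w - 5)*(w - 1)*(w + 4)*(w - 1)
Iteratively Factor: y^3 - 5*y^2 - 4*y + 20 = (y + 2)*(y^2 - 7*y + 10) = (y - 5)*(y + 2)*(y - 2)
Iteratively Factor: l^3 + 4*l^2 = (l)*(l^2 + 4*l) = l^2*(l + 4)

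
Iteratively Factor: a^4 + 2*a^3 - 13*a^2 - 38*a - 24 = (a + 1)*(a^3 + a^2 - 14*a - 24) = (a - 4)*(a + 1)*(a^2 + 5*a + 6) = (a - 4)*(a + 1)*(a + 2)*(a + 3)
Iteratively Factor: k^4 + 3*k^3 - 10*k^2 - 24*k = (k)*(k^3 + 3*k^2 - 10*k - 24) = k*(k + 2)*(k^2 + k - 12) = k*(k + 2)*(k + 4)*(k - 3)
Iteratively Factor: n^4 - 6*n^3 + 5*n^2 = (n - 5)*(n^3 - n^2) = n*(n - 5)*(n^2 - n) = n^2*(n - 5)*(n - 1)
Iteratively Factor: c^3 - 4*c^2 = (c - 4)*(c^2) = c*(c - 4)*(c)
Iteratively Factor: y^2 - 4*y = (y)*(y - 4)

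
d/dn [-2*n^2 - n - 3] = -4*n - 1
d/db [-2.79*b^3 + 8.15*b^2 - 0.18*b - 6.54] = -8.37*b^2 + 16.3*b - 0.18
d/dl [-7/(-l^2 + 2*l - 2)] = 14*(1 - l)/(l^2 - 2*l + 2)^2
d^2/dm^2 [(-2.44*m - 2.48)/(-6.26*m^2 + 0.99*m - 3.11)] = ((2.44*m + 2.48)*(12.52*m - 0.99)*(25.04*m - 1.98) - (91.6464*m + 26.2184)*(6.26*m^2 - 0.99*m + 3.11))/(6.26*m^2 - 0.99*m + 3.11)^3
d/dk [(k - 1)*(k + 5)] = 2*k + 4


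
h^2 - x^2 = (h - x)*(h + x)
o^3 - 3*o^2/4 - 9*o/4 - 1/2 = (o - 2)*(o + 1/4)*(o + 1)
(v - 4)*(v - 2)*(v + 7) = v^3 + v^2 - 34*v + 56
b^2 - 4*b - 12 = (b - 6)*(b + 2)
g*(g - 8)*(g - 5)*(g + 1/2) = g^4 - 25*g^3/2 + 67*g^2/2 + 20*g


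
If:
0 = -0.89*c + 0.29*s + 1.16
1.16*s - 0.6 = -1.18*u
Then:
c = 1.47191011235955 - 0.331460674157303*u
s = 0.517241379310345 - 1.01724137931034*u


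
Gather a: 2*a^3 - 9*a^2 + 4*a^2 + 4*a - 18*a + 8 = 2*a^3 - 5*a^2 - 14*a + 8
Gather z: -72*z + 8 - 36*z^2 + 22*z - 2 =-36*z^2 - 50*z + 6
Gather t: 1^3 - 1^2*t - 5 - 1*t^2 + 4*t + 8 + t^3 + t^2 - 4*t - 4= t^3 - t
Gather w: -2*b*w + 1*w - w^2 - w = -2*b*w - w^2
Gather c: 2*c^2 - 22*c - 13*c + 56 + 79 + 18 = 2*c^2 - 35*c + 153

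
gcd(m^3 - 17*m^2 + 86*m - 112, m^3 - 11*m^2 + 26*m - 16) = m^2 - 10*m + 16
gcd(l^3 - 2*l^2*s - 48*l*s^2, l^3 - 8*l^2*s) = -l^2 + 8*l*s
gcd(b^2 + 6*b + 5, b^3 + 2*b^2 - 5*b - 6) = b + 1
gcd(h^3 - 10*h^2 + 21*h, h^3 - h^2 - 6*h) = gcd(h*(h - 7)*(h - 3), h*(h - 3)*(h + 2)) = h^2 - 3*h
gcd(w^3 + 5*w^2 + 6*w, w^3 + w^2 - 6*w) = w^2 + 3*w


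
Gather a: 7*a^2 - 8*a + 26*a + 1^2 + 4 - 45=7*a^2 + 18*a - 40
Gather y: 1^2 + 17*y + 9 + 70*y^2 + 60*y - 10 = 70*y^2 + 77*y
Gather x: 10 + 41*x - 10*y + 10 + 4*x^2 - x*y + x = 4*x^2 + x*(42 - y) - 10*y + 20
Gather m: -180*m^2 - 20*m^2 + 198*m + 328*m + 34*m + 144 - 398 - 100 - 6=-200*m^2 + 560*m - 360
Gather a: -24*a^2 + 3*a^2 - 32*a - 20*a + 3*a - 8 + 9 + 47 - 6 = -21*a^2 - 49*a + 42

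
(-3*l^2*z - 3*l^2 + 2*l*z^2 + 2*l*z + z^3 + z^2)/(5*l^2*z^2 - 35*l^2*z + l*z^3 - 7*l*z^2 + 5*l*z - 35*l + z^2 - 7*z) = (-3*l^2*z - 3*l^2 + 2*l*z^2 + 2*l*z + z^3 + z^2)/(5*l^2*z^2 - 35*l^2*z + l*z^3 - 7*l*z^2 + 5*l*z - 35*l + z^2 - 7*z)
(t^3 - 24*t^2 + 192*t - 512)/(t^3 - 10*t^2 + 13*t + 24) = (t^2 - 16*t + 64)/(t^2 - 2*t - 3)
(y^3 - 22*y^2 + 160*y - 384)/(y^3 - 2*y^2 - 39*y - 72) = (y^2 - 14*y + 48)/(y^2 + 6*y + 9)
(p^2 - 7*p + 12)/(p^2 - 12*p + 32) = (p - 3)/(p - 8)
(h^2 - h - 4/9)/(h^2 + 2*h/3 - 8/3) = (h + 1/3)/(h + 2)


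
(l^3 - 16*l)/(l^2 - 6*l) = (l^2 - 16)/(l - 6)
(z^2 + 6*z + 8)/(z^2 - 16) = (z + 2)/(z - 4)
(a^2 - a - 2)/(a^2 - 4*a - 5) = (a - 2)/(a - 5)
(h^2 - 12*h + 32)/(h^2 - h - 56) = (h - 4)/(h + 7)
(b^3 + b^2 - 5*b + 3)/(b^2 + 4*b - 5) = (b^2 + 2*b - 3)/(b + 5)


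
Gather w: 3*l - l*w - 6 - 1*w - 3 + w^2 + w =-l*w + 3*l + w^2 - 9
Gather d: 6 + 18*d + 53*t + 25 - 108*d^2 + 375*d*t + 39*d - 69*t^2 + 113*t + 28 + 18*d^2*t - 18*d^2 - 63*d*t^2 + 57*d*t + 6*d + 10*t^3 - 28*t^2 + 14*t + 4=d^2*(18*t - 126) + d*(-63*t^2 + 432*t + 63) + 10*t^3 - 97*t^2 + 180*t + 63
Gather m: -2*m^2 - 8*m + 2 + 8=-2*m^2 - 8*m + 10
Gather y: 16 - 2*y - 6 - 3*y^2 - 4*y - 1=-3*y^2 - 6*y + 9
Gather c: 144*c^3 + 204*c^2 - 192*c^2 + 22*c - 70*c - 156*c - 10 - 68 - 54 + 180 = 144*c^3 + 12*c^2 - 204*c + 48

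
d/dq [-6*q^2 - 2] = -12*q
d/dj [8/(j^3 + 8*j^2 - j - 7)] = 8*(-3*j^2 - 16*j + 1)/(j^3 + 8*j^2 - j - 7)^2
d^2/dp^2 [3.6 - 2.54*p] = 0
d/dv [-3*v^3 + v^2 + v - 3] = -9*v^2 + 2*v + 1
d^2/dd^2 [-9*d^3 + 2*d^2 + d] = 4 - 54*d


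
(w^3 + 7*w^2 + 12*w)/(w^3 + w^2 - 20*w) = (w^2 + 7*w + 12)/(w^2 + w - 20)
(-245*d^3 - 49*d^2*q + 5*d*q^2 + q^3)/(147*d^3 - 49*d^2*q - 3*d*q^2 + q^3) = (5*d + q)/(-3*d + q)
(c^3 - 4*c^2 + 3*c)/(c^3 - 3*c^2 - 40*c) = (-c^2 + 4*c - 3)/(-c^2 + 3*c + 40)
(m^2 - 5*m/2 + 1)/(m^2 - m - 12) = (-m^2 + 5*m/2 - 1)/(-m^2 + m + 12)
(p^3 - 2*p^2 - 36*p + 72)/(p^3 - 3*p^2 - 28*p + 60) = (p + 6)/(p + 5)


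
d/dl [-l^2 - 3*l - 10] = -2*l - 3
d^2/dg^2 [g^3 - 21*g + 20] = 6*g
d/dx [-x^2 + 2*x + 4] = 2 - 2*x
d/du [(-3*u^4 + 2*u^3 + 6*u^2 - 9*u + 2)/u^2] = -6*u + 2 + 9/u^2 - 4/u^3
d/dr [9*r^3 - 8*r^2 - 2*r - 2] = 27*r^2 - 16*r - 2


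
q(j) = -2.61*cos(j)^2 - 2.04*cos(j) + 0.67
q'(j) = 5.22*sin(j)*cos(j) + 2.04*sin(j)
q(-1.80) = 1.00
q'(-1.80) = -0.83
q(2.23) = 0.94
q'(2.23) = -0.91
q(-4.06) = 0.95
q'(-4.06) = -0.90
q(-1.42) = 0.30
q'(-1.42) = -2.79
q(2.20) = 0.97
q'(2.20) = -0.83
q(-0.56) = -2.93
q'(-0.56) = -3.43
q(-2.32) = 0.85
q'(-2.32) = 1.11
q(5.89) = -3.44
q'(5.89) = -2.63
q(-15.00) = 0.71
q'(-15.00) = 1.25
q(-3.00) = 0.13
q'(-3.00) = 0.44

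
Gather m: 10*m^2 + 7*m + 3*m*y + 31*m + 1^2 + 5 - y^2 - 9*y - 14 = 10*m^2 + m*(3*y + 38) - y^2 - 9*y - 8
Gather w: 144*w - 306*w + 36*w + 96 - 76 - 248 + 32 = -126*w - 196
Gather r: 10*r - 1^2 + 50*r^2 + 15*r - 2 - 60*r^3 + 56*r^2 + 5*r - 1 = -60*r^3 + 106*r^2 + 30*r - 4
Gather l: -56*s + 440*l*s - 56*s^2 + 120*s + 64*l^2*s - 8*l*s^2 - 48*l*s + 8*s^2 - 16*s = 64*l^2*s + l*(-8*s^2 + 392*s) - 48*s^2 + 48*s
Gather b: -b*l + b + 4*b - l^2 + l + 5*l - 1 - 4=b*(5 - l) - l^2 + 6*l - 5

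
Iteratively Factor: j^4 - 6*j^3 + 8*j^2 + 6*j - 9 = (j - 3)*(j^3 - 3*j^2 - j + 3) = (j - 3)*(j + 1)*(j^2 - 4*j + 3) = (j - 3)^2*(j + 1)*(j - 1)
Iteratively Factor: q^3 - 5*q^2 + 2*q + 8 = (q + 1)*(q^2 - 6*q + 8) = (q - 2)*(q + 1)*(q - 4)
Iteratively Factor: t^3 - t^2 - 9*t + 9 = (t - 1)*(t^2 - 9) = (t - 1)*(t + 3)*(t - 3)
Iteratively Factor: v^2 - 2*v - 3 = (v + 1)*(v - 3)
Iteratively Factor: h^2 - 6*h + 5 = (h - 5)*(h - 1)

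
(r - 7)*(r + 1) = r^2 - 6*r - 7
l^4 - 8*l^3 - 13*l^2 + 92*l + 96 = (l - 8)*(l - 4)*(l + 1)*(l + 3)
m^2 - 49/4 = (m - 7/2)*(m + 7/2)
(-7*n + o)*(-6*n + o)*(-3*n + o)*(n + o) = -126*n^4 - 45*n^3*o + 65*n^2*o^2 - 15*n*o^3 + o^4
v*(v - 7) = v^2 - 7*v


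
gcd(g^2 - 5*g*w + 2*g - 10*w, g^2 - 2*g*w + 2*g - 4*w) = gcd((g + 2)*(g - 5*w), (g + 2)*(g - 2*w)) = g + 2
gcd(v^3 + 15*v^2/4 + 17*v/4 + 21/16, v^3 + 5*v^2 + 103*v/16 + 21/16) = v + 7/4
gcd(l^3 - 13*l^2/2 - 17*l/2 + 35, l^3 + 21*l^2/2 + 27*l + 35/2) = l + 5/2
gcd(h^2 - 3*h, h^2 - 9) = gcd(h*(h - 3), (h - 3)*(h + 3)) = h - 3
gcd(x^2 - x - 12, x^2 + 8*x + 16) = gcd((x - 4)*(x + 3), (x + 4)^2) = 1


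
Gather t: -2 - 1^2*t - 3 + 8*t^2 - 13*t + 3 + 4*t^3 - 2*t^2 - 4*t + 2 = 4*t^3 + 6*t^2 - 18*t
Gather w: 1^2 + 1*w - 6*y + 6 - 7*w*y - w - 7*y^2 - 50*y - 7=-7*w*y - 7*y^2 - 56*y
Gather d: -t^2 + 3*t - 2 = -t^2 + 3*t - 2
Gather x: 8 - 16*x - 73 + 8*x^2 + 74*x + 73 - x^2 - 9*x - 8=7*x^2 + 49*x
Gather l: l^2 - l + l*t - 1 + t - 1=l^2 + l*(t - 1) + t - 2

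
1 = 1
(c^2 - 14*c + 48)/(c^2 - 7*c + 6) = (c - 8)/(c - 1)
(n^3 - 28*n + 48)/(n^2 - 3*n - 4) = (n^2 + 4*n - 12)/(n + 1)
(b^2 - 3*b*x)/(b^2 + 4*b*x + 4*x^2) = b*(b - 3*x)/(b^2 + 4*b*x + 4*x^2)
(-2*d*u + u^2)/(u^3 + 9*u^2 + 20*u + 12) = u*(-2*d + u)/(u^3 + 9*u^2 + 20*u + 12)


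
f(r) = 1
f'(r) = 0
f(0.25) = 1.00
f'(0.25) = 0.00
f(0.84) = 1.00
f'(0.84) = 0.00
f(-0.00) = 1.00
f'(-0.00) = 0.00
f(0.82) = 1.00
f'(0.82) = 0.00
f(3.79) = 1.00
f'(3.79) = 0.00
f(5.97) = 1.00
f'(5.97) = 0.00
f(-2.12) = 1.00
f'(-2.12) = 0.00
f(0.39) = 1.00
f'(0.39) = 0.00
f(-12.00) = 1.00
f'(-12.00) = 0.00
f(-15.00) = 1.00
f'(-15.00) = 0.00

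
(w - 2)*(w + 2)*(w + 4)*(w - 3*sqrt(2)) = w^4 - 3*sqrt(2)*w^3 + 4*w^3 - 12*sqrt(2)*w^2 - 4*w^2 - 16*w + 12*sqrt(2)*w + 48*sqrt(2)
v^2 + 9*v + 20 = (v + 4)*(v + 5)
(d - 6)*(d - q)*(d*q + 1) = d^3*q - d^2*q^2 - 6*d^2*q + d^2 + 6*d*q^2 - d*q - 6*d + 6*q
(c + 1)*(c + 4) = c^2 + 5*c + 4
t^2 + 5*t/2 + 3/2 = (t + 1)*(t + 3/2)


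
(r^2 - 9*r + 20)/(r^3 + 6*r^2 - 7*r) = (r^2 - 9*r + 20)/(r*(r^2 + 6*r - 7))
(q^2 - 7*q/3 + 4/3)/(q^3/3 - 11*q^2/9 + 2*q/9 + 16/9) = 3*(3*q^2 - 7*q + 4)/(3*q^3 - 11*q^2 + 2*q + 16)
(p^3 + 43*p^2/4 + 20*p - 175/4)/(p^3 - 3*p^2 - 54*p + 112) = (4*p^2 + 15*p - 25)/(4*(p^2 - 10*p + 16))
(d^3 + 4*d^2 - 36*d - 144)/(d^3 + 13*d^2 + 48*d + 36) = (d^2 - 2*d - 24)/(d^2 + 7*d + 6)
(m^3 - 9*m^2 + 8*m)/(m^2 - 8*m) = m - 1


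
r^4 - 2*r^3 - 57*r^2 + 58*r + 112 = (r - 8)*(r - 2)*(r + 1)*(r + 7)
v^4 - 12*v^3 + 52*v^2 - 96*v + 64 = (v - 4)^2*(v - 2)^2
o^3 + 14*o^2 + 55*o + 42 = (o + 1)*(o + 6)*(o + 7)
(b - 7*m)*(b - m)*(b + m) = b^3 - 7*b^2*m - b*m^2 + 7*m^3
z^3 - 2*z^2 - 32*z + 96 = (z - 4)^2*(z + 6)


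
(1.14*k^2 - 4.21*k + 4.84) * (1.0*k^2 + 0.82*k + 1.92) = 1.14*k^4 - 3.2752*k^3 + 3.5766*k^2 - 4.1144*k + 9.2928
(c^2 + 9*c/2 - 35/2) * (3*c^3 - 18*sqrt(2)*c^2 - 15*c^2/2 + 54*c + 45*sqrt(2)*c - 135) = 3*c^5 - 18*sqrt(2)*c^4 + 6*c^4 - 36*sqrt(2)*c^3 - 129*c^3/4 + 957*c^2/4 + 1035*sqrt(2)*c^2/2 - 3105*c/2 - 1575*sqrt(2)*c/2 + 4725/2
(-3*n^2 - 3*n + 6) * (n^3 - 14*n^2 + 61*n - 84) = -3*n^5 + 39*n^4 - 135*n^3 - 15*n^2 + 618*n - 504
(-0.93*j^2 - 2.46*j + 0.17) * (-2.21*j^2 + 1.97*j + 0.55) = 2.0553*j^4 + 3.6045*j^3 - 5.7334*j^2 - 1.0181*j + 0.0935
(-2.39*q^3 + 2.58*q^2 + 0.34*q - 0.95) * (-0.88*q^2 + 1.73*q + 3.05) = 2.1032*q^5 - 6.4051*q^4 - 3.1253*q^3 + 9.2932*q^2 - 0.6065*q - 2.8975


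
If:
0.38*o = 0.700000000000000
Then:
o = 1.84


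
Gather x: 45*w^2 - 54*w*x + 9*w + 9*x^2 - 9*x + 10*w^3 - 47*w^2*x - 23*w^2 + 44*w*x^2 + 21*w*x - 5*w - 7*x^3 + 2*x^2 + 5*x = 10*w^3 + 22*w^2 + 4*w - 7*x^3 + x^2*(44*w + 11) + x*(-47*w^2 - 33*w - 4)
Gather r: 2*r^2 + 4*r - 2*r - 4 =2*r^2 + 2*r - 4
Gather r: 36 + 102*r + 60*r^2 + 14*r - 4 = 60*r^2 + 116*r + 32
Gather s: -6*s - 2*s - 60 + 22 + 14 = -8*s - 24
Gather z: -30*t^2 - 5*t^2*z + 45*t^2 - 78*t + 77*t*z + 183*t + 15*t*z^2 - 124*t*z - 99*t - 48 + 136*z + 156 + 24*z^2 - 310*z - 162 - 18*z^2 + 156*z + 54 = 15*t^2 + 6*t + z^2*(15*t + 6) + z*(-5*t^2 - 47*t - 18)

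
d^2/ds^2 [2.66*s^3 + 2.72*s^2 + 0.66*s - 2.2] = 15.96*s + 5.44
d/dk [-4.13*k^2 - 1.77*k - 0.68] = -8.26*k - 1.77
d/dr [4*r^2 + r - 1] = 8*r + 1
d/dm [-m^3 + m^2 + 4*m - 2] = -3*m^2 + 2*m + 4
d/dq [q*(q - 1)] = 2*q - 1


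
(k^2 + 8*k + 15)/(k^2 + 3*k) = (k + 5)/k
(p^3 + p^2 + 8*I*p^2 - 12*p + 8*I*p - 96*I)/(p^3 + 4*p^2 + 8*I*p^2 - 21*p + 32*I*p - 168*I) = (p + 4)/(p + 7)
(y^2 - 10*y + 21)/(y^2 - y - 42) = (y - 3)/(y + 6)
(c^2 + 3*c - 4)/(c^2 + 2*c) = (c^2 + 3*c - 4)/(c*(c + 2))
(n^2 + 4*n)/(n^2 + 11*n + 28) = n/(n + 7)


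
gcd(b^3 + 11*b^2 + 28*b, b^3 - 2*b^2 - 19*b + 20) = b + 4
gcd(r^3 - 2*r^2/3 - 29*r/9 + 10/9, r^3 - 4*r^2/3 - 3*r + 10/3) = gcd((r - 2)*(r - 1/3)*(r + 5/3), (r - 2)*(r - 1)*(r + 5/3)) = r^2 - r/3 - 10/3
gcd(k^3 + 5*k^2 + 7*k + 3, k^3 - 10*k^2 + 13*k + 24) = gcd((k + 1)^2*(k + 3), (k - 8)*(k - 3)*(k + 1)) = k + 1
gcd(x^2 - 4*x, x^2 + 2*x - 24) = x - 4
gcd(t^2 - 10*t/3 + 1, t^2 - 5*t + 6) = t - 3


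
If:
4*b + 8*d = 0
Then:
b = -2*d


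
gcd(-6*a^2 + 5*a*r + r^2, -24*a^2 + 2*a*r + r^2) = 6*a + r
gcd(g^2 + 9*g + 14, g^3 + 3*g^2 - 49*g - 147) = g + 7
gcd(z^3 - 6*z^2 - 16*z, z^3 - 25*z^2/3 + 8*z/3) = z^2 - 8*z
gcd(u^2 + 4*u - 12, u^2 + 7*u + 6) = u + 6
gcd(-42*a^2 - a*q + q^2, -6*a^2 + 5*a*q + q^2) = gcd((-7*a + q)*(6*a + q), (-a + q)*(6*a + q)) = 6*a + q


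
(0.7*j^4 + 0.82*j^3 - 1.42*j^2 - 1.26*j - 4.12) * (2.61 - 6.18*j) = -4.326*j^5 - 3.2406*j^4 + 10.9158*j^3 + 4.0806*j^2 + 22.173*j - 10.7532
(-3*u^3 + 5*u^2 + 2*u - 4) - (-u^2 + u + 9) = -3*u^3 + 6*u^2 + u - 13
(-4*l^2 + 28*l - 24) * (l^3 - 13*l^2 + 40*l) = -4*l^5 + 80*l^4 - 548*l^3 + 1432*l^2 - 960*l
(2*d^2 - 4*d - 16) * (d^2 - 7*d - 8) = 2*d^4 - 18*d^3 - 4*d^2 + 144*d + 128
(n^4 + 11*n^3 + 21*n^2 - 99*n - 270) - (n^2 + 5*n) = n^4 + 11*n^3 + 20*n^2 - 104*n - 270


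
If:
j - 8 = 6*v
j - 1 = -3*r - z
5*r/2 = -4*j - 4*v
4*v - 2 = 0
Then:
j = 11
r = -92/5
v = 1/2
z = 226/5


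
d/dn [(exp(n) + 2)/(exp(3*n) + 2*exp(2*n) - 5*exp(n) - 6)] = (-(exp(n) + 2)*(3*exp(2*n) + 4*exp(n) - 5) + exp(3*n) + 2*exp(2*n) - 5*exp(n) - 6)*exp(n)/(exp(3*n) + 2*exp(2*n) - 5*exp(n) - 6)^2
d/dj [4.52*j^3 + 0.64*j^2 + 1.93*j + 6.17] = 13.56*j^2 + 1.28*j + 1.93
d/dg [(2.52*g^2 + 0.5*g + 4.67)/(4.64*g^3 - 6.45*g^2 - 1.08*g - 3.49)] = (-11.6928*g^4 - 4.64*g^3 - 64.503*g^2 + 42.6534*g + 3.2986)/(21.5296*g^6 - 59.856*g^5 + 31.5801*g^4 - 18.4552*g^3 + 46.1874*g^2 + 7.5384*g + 12.1801)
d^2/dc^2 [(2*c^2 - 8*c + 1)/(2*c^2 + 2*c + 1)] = 40*(-2*c^3 + 3*c + 1)/(8*c^6 + 24*c^5 + 36*c^4 + 32*c^3 + 18*c^2 + 6*c + 1)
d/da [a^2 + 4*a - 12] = 2*a + 4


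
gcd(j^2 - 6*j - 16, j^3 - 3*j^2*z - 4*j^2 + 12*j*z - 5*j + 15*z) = 1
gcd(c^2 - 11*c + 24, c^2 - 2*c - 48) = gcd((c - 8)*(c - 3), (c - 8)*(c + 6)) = c - 8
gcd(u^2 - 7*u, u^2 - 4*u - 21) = u - 7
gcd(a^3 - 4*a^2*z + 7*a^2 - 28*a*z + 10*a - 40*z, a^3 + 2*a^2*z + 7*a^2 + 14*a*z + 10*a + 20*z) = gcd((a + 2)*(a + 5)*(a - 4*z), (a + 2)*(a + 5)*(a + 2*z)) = a^2 + 7*a + 10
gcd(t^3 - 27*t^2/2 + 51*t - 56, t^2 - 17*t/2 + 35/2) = t - 7/2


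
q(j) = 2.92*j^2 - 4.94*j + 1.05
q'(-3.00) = -22.46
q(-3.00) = 42.15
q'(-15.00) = -92.54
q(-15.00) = 732.15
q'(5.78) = 28.82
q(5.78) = 70.05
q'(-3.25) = -23.92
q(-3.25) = 47.95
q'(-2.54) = -19.77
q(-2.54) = 32.44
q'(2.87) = 11.82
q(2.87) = 10.92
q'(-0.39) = -7.22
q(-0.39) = 3.42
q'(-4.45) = -30.93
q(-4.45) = 80.86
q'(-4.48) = -31.10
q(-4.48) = 81.79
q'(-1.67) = -14.69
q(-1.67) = 17.44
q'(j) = 5.84*j - 4.94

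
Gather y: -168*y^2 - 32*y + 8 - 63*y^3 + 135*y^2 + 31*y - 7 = -63*y^3 - 33*y^2 - y + 1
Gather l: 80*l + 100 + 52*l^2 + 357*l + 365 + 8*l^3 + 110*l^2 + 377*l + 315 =8*l^3 + 162*l^2 + 814*l + 780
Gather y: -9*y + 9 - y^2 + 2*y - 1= -y^2 - 7*y + 8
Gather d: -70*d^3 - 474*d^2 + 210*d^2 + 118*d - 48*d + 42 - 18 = -70*d^3 - 264*d^2 + 70*d + 24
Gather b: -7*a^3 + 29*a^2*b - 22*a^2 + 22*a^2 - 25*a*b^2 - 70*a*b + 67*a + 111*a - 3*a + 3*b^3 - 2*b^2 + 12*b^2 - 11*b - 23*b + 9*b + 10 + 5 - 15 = -7*a^3 + 175*a + 3*b^3 + b^2*(10 - 25*a) + b*(29*a^2 - 70*a - 25)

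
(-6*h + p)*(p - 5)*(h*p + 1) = -6*h^2*p^2 + 30*h^2*p + h*p^3 - 5*h*p^2 - 6*h*p + 30*h + p^2 - 5*p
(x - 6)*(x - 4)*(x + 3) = x^3 - 7*x^2 - 6*x + 72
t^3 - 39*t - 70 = (t - 7)*(t + 2)*(t + 5)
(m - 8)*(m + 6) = m^2 - 2*m - 48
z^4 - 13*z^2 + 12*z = z*(z - 3)*(z - 1)*(z + 4)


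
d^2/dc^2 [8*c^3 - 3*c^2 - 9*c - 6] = 48*c - 6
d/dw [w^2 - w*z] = 2*w - z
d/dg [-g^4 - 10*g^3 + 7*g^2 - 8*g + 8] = -4*g^3 - 30*g^2 + 14*g - 8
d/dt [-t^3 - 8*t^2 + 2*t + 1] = -3*t^2 - 16*t + 2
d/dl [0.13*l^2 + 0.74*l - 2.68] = 0.26*l + 0.74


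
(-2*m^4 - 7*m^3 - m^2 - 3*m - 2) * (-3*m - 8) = 6*m^5 + 37*m^4 + 59*m^3 + 17*m^2 + 30*m + 16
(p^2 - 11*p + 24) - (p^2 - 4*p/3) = 24 - 29*p/3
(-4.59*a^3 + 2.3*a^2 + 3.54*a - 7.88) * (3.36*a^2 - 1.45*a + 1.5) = -15.4224*a^5 + 14.3835*a^4 + 1.6744*a^3 - 28.1598*a^2 + 16.736*a - 11.82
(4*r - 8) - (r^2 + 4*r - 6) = -r^2 - 2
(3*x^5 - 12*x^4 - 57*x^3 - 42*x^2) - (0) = 3*x^5 - 12*x^4 - 57*x^3 - 42*x^2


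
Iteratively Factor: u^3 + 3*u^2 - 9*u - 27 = (u + 3)*(u^2 - 9) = (u - 3)*(u + 3)*(u + 3)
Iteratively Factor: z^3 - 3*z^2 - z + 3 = (z - 1)*(z^2 - 2*z - 3) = (z - 1)*(z + 1)*(z - 3)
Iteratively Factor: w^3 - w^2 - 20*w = (w - 5)*(w^2 + 4*w) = (w - 5)*(w + 4)*(w)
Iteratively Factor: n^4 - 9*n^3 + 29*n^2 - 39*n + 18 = (n - 3)*(n^3 - 6*n^2 + 11*n - 6) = (n - 3)*(n - 2)*(n^2 - 4*n + 3) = (n - 3)^2*(n - 2)*(n - 1)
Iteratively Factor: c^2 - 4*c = (c - 4)*(c)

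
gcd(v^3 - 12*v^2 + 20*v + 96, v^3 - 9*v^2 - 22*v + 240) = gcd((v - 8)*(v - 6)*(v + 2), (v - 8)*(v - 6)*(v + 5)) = v^2 - 14*v + 48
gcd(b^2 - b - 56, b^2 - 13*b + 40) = b - 8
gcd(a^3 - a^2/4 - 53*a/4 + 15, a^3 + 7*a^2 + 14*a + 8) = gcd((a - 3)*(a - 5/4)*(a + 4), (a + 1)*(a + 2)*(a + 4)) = a + 4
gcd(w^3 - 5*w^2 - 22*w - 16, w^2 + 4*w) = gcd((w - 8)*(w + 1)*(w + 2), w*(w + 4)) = 1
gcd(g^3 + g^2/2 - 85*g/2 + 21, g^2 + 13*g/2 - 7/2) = g^2 + 13*g/2 - 7/2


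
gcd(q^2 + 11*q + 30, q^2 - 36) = q + 6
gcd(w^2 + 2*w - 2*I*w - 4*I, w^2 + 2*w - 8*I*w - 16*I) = w + 2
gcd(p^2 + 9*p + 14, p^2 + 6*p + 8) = p + 2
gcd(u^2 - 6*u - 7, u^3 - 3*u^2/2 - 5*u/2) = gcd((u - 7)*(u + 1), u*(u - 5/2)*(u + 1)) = u + 1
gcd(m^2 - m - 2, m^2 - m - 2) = m^2 - m - 2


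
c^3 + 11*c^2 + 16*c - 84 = (c - 2)*(c + 6)*(c + 7)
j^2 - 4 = (j - 2)*(j + 2)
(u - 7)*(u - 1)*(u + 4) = u^3 - 4*u^2 - 25*u + 28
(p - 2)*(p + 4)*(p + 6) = p^3 + 8*p^2 + 4*p - 48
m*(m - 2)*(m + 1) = m^3 - m^2 - 2*m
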